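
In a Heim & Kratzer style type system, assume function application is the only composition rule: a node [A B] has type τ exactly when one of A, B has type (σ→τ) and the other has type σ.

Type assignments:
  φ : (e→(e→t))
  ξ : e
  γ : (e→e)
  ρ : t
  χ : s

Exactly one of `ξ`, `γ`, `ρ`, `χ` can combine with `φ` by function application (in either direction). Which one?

ξ — combines: φ : (e→(e→t)) takes ξ : e as argument, giving (e→t).
γ : (e→e) — no; φ wants e, and γ wants e.
ρ : t — no; φ wants e, and ρ wants nothing (atomic).
χ : s — no; φ wants e, and χ wants nothing (atomic).

ξ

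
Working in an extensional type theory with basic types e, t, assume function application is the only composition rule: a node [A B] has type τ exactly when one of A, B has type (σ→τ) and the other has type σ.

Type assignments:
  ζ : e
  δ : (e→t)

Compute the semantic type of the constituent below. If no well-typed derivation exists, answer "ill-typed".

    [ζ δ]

At [ζ δ], δ : (e→t) takes ζ : e, giving t.

t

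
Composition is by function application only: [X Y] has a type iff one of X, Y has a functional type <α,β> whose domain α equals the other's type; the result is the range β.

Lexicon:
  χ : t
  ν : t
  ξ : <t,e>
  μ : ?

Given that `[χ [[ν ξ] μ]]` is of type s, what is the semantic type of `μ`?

[χ [[ν ξ] μ]] is required to be s. χ : t cannot yield s as functor, so [[ν ξ] μ] : <t,s>.
[[ν ξ] μ] is required to be <t,s>. [ν ξ] : e cannot yield <t,s> as functor, so μ : <e,<t,s>>.

<e,<t,s>>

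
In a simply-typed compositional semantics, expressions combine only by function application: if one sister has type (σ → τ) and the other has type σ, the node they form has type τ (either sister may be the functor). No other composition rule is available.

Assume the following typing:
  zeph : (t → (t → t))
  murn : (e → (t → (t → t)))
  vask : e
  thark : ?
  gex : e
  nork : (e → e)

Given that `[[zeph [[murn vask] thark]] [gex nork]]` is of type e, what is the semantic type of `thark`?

At [[zeph [[murn vask] thark]] [gex nork]] (required: e): [gex nork] is e, which is not a function with range e; hence [zeph [[murn vask] thark]] is the functor — type (e → e).
At [zeph [[murn vask] thark]] (required: (e → e)): zeph is (t → (t → t)), which is not a function with range (e → e); hence [[murn vask] thark] is the functor — type ((t → (t → t)) → (e → e)).
At [[murn vask] thark] (required: ((t → (t → t)) → (e → e))): [murn vask] is (t → (t → t)), which is not a function with range ((t → (t → t)) → (e → e)); hence thark is the functor — type ((t → (t → t)) → ((t → (t → t)) → (e → e))).

((t → (t → t)) → ((t → (t → t)) → (e → e)))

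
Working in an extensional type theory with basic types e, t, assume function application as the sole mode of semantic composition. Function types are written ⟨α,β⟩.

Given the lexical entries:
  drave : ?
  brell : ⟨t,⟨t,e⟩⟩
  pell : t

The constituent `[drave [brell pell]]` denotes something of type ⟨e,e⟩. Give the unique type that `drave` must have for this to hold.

⟨⟨t,e⟩,⟨e,e⟩⟩

For [drave [brell pell]] to have type ⟨e,e⟩ with [brell pell] of type ⟨t,e⟩, drave must be the function: drave : ⟨⟨t,e⟩,⟨e,e⟩⟩.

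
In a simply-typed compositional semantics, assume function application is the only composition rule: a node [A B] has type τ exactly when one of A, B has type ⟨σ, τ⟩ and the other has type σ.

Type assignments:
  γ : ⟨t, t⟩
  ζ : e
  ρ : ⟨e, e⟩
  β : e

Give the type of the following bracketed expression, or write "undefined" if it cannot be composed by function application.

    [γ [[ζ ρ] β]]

[ζ ρ]: ⟨e, e⟩ applied to e yields e.
[[ζ ρ] β]: e and e cannot combine by function application — type clash.

undefined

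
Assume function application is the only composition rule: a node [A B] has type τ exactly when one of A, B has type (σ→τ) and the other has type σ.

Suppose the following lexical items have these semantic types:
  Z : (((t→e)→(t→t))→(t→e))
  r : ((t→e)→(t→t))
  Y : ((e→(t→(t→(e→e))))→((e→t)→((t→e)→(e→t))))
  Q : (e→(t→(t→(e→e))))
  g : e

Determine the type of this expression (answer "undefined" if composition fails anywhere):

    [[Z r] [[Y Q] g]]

[Z r]: Z is (((t→e)→(t→t))→(t→e)), r is ((t→e)→(t→t)); result (t→e).
[Y Q]: Y is ((e→(t→(t→(e→e))))→((e→t)→((t→e)→(e→t)))), Q is (e→(t→(t→(e→e)))); result ((e→t)→((t→e)→(e→t))).
[[Y Q] g]: ((e→t)→((t→e)→(e→t))) with e — neither is a function whose domain matches the other; composition fails here.

undefined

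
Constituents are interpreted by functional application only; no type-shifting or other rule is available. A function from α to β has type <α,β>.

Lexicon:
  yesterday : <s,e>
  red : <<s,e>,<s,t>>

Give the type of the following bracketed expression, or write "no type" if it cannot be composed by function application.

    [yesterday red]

<s,t>

[yesterday red] — red of type <<s,e>,<s,t>> combines with yesterday of type <s,e>: type <s,t>.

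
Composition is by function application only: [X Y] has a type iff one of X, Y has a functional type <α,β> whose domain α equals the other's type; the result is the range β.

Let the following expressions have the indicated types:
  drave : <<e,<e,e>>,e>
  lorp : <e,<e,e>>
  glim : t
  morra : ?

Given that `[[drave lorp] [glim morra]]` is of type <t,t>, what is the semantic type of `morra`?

[[drave lorp] [glim morra]] is required to be <t,t>. [drave lorp] : e cannot yield <t,t> as functor, so [glim morra] : <e,<t,t>>.
[glim morra] is required to be <e,<t,t>>. glim : t cannot yield <e,<t,t>> as functor, so morra : <t,<e,<t,t>>>.

<t,<e,<t,t>>>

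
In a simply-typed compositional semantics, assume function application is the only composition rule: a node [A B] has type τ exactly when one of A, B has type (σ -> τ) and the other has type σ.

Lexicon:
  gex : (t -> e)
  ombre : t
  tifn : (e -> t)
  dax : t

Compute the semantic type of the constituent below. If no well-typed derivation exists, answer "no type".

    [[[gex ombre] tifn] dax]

[gex ombre] — gex of type (t -> e) combines with ombre of type t: type e.
[[gex ombre] tifn] — tifn of type (e -> t) combines with [gex ombre] of type e: type t.
At [[[gex ombre] tifn] dax]: neither t nor t can take the other as argument; the node is ill-typed.

no type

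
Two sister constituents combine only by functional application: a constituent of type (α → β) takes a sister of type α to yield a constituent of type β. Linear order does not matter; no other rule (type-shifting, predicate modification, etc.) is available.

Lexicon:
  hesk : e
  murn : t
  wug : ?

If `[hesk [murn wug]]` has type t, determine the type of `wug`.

(t → (e → t))

At [hesk [murn wug]] (required: t): hesk is e, which is not a function with range t; hence [murn wug] is the functor — type (e → t).
At [murn wug] (required: (e → t)): murn is t, which is not a function with range (e → t); hence wug is the functor — type (t → (e → t)).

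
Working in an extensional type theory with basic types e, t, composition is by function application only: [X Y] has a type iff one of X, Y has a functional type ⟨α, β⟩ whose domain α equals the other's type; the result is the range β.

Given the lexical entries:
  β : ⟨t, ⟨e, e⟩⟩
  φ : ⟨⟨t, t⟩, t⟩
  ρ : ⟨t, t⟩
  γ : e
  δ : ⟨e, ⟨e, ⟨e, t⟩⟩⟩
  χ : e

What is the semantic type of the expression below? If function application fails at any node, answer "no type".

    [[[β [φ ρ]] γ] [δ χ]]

[φ ρ]: φ is ⟨⟨t, t⟩, t⟩, ρ is ⟨t, t⟩; result t.
[β [φ ρ]]: β is ⟨t, ⟨e, e⟩⟩, [φ ρ] is t; result ⟨e, e⟩.
[[β [φ ρ]] γ]: [β [φ ρ]] is ⟨e, e⟩, γ is e; result e.
[δ χ]: δ is ⟨e, ⟨e, ⟨e, t⟩⟩⟩, χ is e; result ⟨e, ⟨e, t⟩⟩.
[[[β [φ ρ]] γ] [δ χ]]: [δ χ] is ⟨e, ⟨e, t⟩⟩, [[β [φ ρ]] γ] is e; result ⟨e, t⟩.

⟨e, t⟩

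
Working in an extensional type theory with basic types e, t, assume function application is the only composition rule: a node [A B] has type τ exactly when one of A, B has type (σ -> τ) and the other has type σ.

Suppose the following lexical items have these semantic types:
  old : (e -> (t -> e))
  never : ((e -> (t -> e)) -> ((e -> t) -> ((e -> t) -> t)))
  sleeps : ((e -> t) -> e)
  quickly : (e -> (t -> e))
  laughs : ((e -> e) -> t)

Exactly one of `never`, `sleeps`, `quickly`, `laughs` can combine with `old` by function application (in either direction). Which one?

never — combines: never : ((e -> (t -> e)) -> ((e -> t) -> ((e -> t) -> t))) takes old : (e -> (t -> e)) as argument, giving ((e -> t) -> ((e -> t) -> t)).
sleeps : ((e -> t) -> e) — no; old wants e, and sleeps wants (e -> t).
quickly : (e -> (t -> e)) — no; old wants e, and quickly wants e.
laughs : ((e -> e) -> t) — no; old wants e, and laughs wants (e -> e).

never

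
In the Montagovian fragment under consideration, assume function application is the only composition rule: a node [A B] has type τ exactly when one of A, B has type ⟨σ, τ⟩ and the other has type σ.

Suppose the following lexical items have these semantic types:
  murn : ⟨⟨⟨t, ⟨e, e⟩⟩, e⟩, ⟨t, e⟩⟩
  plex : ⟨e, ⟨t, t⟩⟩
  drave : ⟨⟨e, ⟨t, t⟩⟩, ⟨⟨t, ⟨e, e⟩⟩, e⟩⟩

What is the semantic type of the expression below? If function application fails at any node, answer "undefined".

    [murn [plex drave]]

⟨t, e⟩

At [plex drave], drave : ⟨⟨e, ⟨t, t⟩⟩, ⟨⟨t, ⟨e, e⟩⟩, e⟩⟩ takes plex : ⟨e, ⟨t, t⟩⟩, giving ⟨⟨t, ⟨e, e⟩⟩, e⟩.
At [murn [plex drave]], murn : ⟨⟨⟨t, ⟨e, e⟩⟩, e⟩, ⟨t, e⟩⟩ takes [plex drave] : ⟨⟨t, ⟨e, e⟩⟩, e⟩, giving ⟨t, e⟩.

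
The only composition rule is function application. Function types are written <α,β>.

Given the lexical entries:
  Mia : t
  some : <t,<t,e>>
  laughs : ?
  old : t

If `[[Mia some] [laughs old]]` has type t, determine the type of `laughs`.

<t,<<t,e>,t>>

At [[Mia some] [laughs old]] (required: t): [Mia some] is <t,e>, which is not a function with range t; hence [laughs old] is the functor — type <<t,e>,t>.
At [laughs old] (required: <<t,e>,t>): old is t, which is not a function with range <<t,e>,t>; hence laughs is the functor — type <t,<<t,e>,t>>.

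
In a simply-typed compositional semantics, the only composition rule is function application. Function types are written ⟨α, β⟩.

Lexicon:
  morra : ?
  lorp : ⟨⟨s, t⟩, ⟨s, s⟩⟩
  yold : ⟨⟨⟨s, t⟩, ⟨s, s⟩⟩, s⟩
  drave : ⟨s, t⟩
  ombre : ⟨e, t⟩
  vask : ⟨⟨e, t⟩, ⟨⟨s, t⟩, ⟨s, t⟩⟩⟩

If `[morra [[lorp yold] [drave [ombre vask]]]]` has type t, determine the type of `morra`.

⟨t, t⟩

For [morra [[lorp yold] [drave [ombre vask]]]] to have type t with [[lorp yold] [drave [ombre vask]]] of type t, morra must be the function: morra : ⟨t, t⟩.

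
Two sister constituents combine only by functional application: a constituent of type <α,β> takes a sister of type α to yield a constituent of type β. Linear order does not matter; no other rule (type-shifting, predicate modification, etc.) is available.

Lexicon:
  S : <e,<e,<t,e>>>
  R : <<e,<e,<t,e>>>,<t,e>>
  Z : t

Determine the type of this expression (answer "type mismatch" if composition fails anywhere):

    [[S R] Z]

e

[S R]: R is <<e,<e,<t,e>>>,<t,e>>, S is <e,<e,<t,e>>>; result <t,e>.
[[S R] Z]: [S R] is <t,e>, Z is t; result e.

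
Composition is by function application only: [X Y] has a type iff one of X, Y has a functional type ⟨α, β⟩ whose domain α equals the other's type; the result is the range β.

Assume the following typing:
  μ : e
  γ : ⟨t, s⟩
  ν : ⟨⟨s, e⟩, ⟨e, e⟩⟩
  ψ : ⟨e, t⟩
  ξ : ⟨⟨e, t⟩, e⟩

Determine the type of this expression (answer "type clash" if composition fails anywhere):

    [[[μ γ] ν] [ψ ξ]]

type clash

[μ γ]: e and ⟨t, s⟩ cannot combine by function application — type clash.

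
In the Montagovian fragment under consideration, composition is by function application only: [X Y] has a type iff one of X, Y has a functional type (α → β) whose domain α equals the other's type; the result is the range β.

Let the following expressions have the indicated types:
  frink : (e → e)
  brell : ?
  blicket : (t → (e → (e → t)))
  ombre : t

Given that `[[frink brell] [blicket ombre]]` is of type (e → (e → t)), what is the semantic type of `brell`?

((e → e) → ((e → (e → t)) → (e → (e → t))))

For [[frink brell] [blicket ombre]] to have type (e → (e → t)) with [blicket ombre] of type (e → (e → t)), [frink brell] must be the function: [frink brell] : ((e → (e → t)) → (e → (e → t))).
For [frink brell] to have type ((e → (e → t)) → (e → (e → t))) with frink of type (e → e), brell must be the function: brell : ((e → e) → ((e → (e → t)) → (e → (e → t)))).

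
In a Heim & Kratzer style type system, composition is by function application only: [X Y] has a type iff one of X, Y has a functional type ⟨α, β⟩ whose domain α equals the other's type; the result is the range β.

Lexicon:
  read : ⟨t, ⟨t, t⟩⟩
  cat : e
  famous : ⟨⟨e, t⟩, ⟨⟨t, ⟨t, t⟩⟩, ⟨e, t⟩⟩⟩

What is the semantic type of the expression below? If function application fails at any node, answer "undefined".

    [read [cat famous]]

undefined

[cat famous]: e with ⟨⟨e, t⟩, ⟨⟨t, ⟨t, t⟩⟩, ⟨e, t⟩⟩⟩ — neither is a function whose domain matches the other; composition fails here.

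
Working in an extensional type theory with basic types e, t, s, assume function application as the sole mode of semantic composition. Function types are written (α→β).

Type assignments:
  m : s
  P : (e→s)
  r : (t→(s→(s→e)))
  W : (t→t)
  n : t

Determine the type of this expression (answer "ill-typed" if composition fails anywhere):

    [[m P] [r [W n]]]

[m P]: s with (e→s) — neither is a function whose domain matches the other; composition fails here.

ill-typed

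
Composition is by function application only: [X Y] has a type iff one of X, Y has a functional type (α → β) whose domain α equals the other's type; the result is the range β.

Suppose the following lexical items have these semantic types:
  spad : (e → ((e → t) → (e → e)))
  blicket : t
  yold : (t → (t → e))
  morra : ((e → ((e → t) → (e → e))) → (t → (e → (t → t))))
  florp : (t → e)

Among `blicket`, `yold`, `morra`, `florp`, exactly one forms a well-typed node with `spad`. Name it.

morra

blicket : t — spad needs e; blicket needs nothing (atomic); neither fits.
yold : (t → (t → e)) — spad needs e; yold needs t; neither fits.
morra — combines: morra : ((e → ((e → t) → (e → e))) → (t → (e → (t → t)))) takes spad : (e → ((e → t) → (e → e))) as argument, giving (t → (e → (t → t))).
florp : (t → e) — spad needs e; florp needs t; neither fits.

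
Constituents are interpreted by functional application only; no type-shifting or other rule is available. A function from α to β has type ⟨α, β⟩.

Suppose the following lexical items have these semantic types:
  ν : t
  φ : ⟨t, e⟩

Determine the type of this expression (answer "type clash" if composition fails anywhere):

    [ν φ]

At [ν φ], φ : ⟨t, e⟩ takes ν : t, giving e.

e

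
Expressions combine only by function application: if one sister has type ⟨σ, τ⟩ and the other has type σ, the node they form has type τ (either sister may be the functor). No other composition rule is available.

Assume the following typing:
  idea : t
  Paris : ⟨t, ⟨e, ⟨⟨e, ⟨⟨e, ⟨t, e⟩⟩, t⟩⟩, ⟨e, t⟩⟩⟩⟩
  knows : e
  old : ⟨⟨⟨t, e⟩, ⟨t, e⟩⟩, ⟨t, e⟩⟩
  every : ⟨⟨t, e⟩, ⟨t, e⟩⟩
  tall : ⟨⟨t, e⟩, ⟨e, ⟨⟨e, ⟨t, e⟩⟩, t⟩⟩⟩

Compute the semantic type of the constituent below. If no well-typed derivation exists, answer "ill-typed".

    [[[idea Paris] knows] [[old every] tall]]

⟨e, t⟩

At [idea Paris], Paris : ⟨t, ⟨e, ⟨⟨e, ⟨⟨e, ⟨t, e⟩⟩, t⟩⟩, ⟨e, t⟩⟩⟩⟩ takes idea : t, giving ⟨e, ⟨⟨e, ⟨⟨e, ⟨t, e⟩⟩, t⟩⟩, ⟨e, t⟩⟩⟩.
At [[idea Paris] knows], [idea Paris] : ⟨e, ⟨⟨e, ⟨⟨e, ⟨t, e⟩⟩, t⟩⟩, ⟨e, t⟩⟩⟩ takes knows : e, giving ⟨⟨e, ⟨⟨e, ⟨t, e⟩⟩, t⟩⟩, ⟨e, t⟩⟩.
At [old every], old : ⟨⟨⟨t, e⟩, ⟨t, e⟩⟩, ⟨t, e⟩⟩ takes every : ⟨⟨t, e⟩, ⟨t, e⟩⟩, giving ⟨t, e⟩.
At [[old every] tall], tall : ⟨⟨t, e⟩, ⟨e, ⟨⟨e, ⟨t, e⟩⟩, t⟩⟩⟩ takes [old every] : ⟨t, e⟩, giving ⟨e, ⟨⟨e, ⟨t, e⟩⟩, t⟩⟩.
At [[[idea Paris] knows] [[old every] tall]], [[idea Paris] knows] : ⟨⟨e, ⟨⟨e, ⟨t, e⟩⟩, t⟩⟩, ⟨e, t⟩⟩ takes [[old every] tall] : ⟨e, ⟨⟨e, ⟨t, e⟩⟩, t⟩⟩, giving ⟨e, t⟩.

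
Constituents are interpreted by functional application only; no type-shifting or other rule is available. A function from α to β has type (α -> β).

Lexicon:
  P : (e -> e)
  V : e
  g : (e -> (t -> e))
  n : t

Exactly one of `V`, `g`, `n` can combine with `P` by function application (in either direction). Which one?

V

V — combines: P : (e -> e) takes V : e as argument, giving e.
g : (e -> (t -> e)) — neither side's domain matches the other.
n : t — neither side's domain matches the other.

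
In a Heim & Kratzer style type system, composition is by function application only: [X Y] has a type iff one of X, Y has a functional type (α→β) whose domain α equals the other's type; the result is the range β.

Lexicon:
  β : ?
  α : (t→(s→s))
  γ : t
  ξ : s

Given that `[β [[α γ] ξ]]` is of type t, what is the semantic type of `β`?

[β [[α γ] ξ]] is required to be t. [[α γ] ξ] : s cannot yield t as functor, so β : (s→t).

(s→t)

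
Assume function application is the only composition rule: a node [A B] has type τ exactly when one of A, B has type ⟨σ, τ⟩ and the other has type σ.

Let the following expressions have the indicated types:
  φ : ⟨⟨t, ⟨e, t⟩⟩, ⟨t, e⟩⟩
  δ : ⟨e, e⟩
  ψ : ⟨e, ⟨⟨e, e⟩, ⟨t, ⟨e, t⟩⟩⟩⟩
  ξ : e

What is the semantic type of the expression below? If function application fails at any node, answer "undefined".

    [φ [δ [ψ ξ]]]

[ψ ξ]: ψ is ⟨e, ⟨⟨e, e⟩, ⟨t, ⟨e, t⟩⟩⟩⟩, ξ is e; result ⟨⟨e, e⟩, ⟨t, ⟨e, t⟩⟩⟩.
[δ [ψ ξ]]: [ψ ξ] is ⟨⟨e, e⟩, ⟨t, ⟨e, t⟩⟩⟩, δ is ⟨e, e⟩; result ⟨t, ⟨e, t⟩⟩.
[φ [δ [ψ ξ]]]: φ is ⟨⟨t, ⟨e, t⟩⟩, ⟨t, e⟩⟩, [δ [ψ ξ]] is ⟨t, ⟨e, t⟩⟩; result ⟨t, e⟩.

⟨t, e⟩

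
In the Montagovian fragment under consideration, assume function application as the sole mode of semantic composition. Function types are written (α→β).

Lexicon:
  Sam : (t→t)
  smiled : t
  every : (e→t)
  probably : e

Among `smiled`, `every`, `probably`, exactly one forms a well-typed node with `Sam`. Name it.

smiled — combines: Sam : (t→t) takes smiled : t as argument, giving t.
every : (e→t) — neither side's domain matches the other.
probably : e — neither side's domain matches the other.

smiled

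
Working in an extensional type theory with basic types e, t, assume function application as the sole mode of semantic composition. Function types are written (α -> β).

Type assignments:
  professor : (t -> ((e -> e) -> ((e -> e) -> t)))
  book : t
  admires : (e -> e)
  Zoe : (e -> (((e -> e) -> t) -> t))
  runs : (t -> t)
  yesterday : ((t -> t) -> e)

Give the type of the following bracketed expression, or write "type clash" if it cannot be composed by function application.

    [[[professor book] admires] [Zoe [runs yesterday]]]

At [professor book], professor : (t -> ((e -> e) -> ((e -> e) -> t))) takes book : t, giving ((e -> e) -> ((e -> e) -> t)).
At [[professor book] admires], [professor book] : ((e -> e) -> ((e -> e) -> t)) takes admires : (e -> e), giving ((e -> e) -> t).
At [runs yesterday], yesterday : ((t -> t) -> e) takes runs : (t -> t), giving e.
At [Zoe [runs yesterday]], Zoe : (e -> (((e -> e) -> t) -> t)) takes [runs yesterday] : e, giving (((e -> e) -> t) -> t).
At [[[professor book] admires] [Zoe [runs yesterday]]], [Zoe [runs yesterday]] : (((e -> e) -> t) -> t) takes [[professor book] admires] : ((e -> e) -> t), giving t.

t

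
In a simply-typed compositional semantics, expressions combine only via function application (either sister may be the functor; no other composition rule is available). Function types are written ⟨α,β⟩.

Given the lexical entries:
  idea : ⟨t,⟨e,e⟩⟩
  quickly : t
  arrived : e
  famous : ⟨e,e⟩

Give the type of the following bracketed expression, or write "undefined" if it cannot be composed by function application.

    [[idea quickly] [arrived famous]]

e

At [idea quickly], idea : ⟨t,⟨e,e⟩⟩ takes quickly : t, giving ⟨e,e⟩.
At [arrived famous], famous : ⟨e,e⟩ takes arrived : e, giving e.
At [[idea quickly] [arrived famous]], [idea quickly] : ⟨e,e⟩ takes [arrived famous] : e, giving e.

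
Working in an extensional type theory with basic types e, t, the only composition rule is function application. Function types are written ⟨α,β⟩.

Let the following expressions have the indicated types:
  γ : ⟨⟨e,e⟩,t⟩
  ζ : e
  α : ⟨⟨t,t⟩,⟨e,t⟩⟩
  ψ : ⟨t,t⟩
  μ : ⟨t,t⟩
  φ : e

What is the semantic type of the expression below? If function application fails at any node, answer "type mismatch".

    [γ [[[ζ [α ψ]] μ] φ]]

[α ψ]: α is ⟨⟨t,t⟩,⟨e,t⟩⟩, ψ is ⟨t,t⟩; result ⟨e,t⟩.
[ζ [α ψ]]: [α ψ] is ⟨e,t⟩, ζ is e; result t.
[[ζ [α ψ]] μ]: μ is ⟨t,t⟩, [ζ [α ψ]] is t; result t.
[[[ζ [α ψ]] μ] φ]: t with e — neither is a function whose domain matches the other; composition fails here.

type mismatch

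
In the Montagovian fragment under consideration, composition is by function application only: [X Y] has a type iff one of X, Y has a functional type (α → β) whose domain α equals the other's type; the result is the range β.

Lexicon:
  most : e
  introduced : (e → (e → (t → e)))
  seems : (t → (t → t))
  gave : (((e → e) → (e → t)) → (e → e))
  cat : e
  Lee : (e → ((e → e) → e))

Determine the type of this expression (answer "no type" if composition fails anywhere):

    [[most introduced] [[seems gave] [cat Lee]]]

no type

[most introduced] — introduced of type (e → (e → (t → e))) combines with most of type e: type (e → (t → e)).
At [seems gave]: neither (t → (t → t)) nor (((e → e) → (e → t)) → (e → e)) can take the other as argument; the node is ill-typed.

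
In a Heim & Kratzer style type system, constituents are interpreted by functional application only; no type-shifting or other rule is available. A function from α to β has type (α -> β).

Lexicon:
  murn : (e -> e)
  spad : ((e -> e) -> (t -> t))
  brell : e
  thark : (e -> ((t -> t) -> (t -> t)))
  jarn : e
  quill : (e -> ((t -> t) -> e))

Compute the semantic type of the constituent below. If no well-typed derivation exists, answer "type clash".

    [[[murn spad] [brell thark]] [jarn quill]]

[murn spad]: spad is ((e -> e) -> (t -> t)), murn is (e -> e); result (t -> t).
[brell thark]: thark is (e -> ((t -> t) -> (t -> t))), brell is e; result ((t -> t) -> (t -> t)).
[[murn spad] [brell thark]]: [brell thark] is ((t -> t) -> (t -> t)), [murn spad] is (t -> t); result (t -> t).
[jarn quill]: quill is (e -> ((t -> t) -> e)), jarn is e; result ((t -> t) -> e).
[[[murn spad] [brell thark]] [jarn quill]]: [jarn quill] is ((t -> t) -> e), [[murn spad] [brell thark]] is (t -> t); result e.

e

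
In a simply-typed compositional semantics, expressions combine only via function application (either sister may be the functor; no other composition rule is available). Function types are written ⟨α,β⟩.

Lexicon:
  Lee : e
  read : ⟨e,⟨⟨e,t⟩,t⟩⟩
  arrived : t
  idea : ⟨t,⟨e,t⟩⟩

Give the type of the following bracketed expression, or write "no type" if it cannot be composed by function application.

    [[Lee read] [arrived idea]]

At [Lee read], read : ⟨e,⟨⟨e,t⟩,t⟩⟩ takes Lee : e, giving ⟨⟨e,t⟩,t⟩.
At [arrived idea], idea : ⟨t,⟨e,t⟩⟩ takes arrived : t, giving ⟨e,t⟩.
At [[Lee read] [arrived idea]], [Lee read] : ⟨⟨e,t⟩,t⟩ takes [arrived idea] : ⟨e,t⟩, giving t.

t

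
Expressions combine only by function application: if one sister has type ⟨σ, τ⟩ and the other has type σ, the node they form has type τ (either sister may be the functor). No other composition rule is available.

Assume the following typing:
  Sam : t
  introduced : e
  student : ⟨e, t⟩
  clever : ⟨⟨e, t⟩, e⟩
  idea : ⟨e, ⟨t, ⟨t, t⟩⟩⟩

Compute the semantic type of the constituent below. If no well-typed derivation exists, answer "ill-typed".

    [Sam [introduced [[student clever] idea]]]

At [student clever], clever : ⟨⟨e, t⟩, e⟩ takes student : ⟨e, t⟩, giving e.
At [[student clever] idea], idea : ⟨e, ⟨t, ⟨t, t⟩⟩⟩ takes [student clever] : e, giving ⟨t, ⟨t, t⟩⟩.
At [introduced [[student clever] idea]]: neither e nor ⟨t, ⟨t, t⟩⟩ can take the other as argument; the node is ill-typed.

ill-typed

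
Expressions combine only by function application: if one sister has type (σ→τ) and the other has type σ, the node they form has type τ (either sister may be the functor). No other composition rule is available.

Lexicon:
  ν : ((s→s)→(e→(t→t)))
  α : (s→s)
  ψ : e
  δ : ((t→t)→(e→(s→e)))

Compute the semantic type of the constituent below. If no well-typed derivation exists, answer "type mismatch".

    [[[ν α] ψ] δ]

At [ν α], ν : ((s→s)→(e→(t→t))) takes α : (s→s), giving (e→(t→t)).
At [[ν α] ψ], [ν α] : (e→(t→t)) takes ψ : e, giving (t→t).
At [[[ν α] ψ] δ], δ : ((t→t)→(e→(s→e))) takes [[ν α] ψ] : (t→t), giving (e→(s→e)).

(e→(s→e))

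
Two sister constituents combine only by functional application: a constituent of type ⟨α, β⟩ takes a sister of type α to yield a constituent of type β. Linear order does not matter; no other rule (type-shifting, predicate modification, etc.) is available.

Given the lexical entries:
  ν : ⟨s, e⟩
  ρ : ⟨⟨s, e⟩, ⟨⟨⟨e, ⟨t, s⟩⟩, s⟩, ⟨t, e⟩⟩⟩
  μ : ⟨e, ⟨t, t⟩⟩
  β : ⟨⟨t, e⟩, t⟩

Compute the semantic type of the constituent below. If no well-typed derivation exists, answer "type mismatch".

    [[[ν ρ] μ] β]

[ν ρ]: ⟨⟨s, e⟩, ⟨⟨⟨e, ⟨t, s⟩⟩, s⟩, ⟨t, e⟩⟩⟩ applied to ⟨s, e⟩ yields ⟨⟨⟨e, ⟨t, s⟩⟩, s⟩, ⟨t, e⟩⟩.
[[ν ρ] μ]: ⟨⟨⟨e, ⟨t, s⟩⟩, s⟩, ⟨t, e⟩⟩ with ⟨e, ⟨t, t⟩⟩ — neither is a function whose domain matches the other; composition fails here.

type mismatch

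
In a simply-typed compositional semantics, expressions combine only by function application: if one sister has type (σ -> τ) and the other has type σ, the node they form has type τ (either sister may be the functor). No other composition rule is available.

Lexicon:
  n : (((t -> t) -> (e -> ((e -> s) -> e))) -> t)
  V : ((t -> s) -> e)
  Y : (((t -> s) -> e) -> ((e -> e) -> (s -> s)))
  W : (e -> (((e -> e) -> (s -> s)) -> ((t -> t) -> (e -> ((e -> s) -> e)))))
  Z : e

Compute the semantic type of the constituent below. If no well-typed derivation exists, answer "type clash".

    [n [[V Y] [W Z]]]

[V Y]: functor Y : (((t -> s) -> e) -> ((e -> e) -> (s -> s))), argument V : ((t -> s) -> e); result ((e -> e) -> (s -> s)).
[W Z]: functor W : (e -> (((e -> e) -> (s -> s)) -> ((t -> t) -> (e -> ((e -> s) -> e))))), argument Z : e; result (((e -> e) -> (s -> s)) -> ((t -> t) -> (e -> ((e -> s) -> e)))).
[[V Y] [W Z]]: functor [W Z] : (((e -> e) -> (s -> s)) -> ((t -> t) -> (e -> ((e -> s) -> e)))), argument [V Y] : ((e -> e) -> (s -> s)); result ((t -> t) -> (e -> ((e -> s) -> e))).
[n [[V Y] [W Z]]]: functor n : (((t -> t) -> (e -> ((e -> s) -> e))) -> t), argument [[V Y] [W Z]] : ((t -> t) -> (e -> ((e -> s) -> e))); result t.

t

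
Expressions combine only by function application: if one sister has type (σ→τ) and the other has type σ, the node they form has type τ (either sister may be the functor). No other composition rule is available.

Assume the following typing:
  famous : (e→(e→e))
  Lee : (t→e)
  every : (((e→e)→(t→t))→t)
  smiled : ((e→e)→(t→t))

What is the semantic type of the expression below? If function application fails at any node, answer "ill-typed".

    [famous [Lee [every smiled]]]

[every smiled] — every of type (((e→e)→(t→t))→t) combines with smiled of type ((e→e)→(t→t)): type t.
[Lee [every smiled]] — Lee of type (t→e) combines with [every smiled] of type t: type e.
[famous [Lee [every smiled]]] — famous of type (e→(e→e)) combines with [Lee [every smiled]] of type e: type (e→e).

(e→e)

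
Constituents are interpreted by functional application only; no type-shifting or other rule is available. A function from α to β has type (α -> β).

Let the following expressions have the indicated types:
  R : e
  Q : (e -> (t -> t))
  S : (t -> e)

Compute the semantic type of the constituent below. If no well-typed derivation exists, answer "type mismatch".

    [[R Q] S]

[R Q]: (e -> (t -> t)) applied to e yields (t -> t).
[[R Q] S]: (t -> t) with (t -> e) — neither is a function whose domain matches the other; composition fails here.

type mismatch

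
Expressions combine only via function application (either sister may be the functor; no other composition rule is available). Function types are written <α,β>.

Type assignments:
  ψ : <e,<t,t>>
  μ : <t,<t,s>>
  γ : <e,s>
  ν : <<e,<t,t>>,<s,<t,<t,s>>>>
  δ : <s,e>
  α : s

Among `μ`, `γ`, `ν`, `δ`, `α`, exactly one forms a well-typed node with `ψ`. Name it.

ν

μ : <t,<t,s>> — does not combine with ψ.
γ : <e,s> — does not combine with ψ.
ν — combines: ν : <<e,<t,t>>,<s,<t,<t,s>>>> takes ψ : <e,<t,t>> as argument, giving <s,<t,<t,s>>>.
δ : <s,e> — does not combine with ψ.
α : s — does not combine with ψ.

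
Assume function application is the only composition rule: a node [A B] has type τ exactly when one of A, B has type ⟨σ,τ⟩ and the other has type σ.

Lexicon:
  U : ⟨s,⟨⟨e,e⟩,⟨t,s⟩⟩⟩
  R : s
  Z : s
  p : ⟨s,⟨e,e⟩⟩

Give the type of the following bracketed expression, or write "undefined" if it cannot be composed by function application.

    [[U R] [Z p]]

⟨t,s⟩

[U R]: functor U : ⟨s,⟨⟨e,e⟩,⟨t,s⟩⟩⟩, argument R : s; result ⟨⟨e,e⟩,⟨t,s⟩⟩.
[Z p]: functor p : ⟨s,⟨e,e⟩⟩, argument Z : s; result ⟨e,e⟩.
[[U R] [Z p]]: functor [U R] : ⟨⟨e,e⟩,⟨t,s⟩⟩, argument [Z p] : ⟨e,e⟩; result ⟨t,s⟩.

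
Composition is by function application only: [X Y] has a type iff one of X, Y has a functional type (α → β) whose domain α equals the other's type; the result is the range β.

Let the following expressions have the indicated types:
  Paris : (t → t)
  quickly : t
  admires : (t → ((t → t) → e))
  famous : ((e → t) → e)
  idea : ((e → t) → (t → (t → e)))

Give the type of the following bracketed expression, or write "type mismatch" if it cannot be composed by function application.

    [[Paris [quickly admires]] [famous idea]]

[quickly admires]: (t → ((t → t) → e)) applied to t yields ((t → t) → e).
[Paris [quickly admires]]: ((t → t) → e) applied to (t → t) yields e.
At [famous idea]: neither ((e → t) → e) nor ((e → t) → (t → (t → e))) can take the other as argument; the node is ill-typed.

type mismatch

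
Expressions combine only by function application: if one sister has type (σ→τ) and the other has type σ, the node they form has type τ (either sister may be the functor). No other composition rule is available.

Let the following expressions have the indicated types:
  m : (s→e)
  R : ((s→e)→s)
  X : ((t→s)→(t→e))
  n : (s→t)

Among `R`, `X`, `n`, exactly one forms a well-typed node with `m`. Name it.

R

R — combines: R : ((s→e)→s) takes m : (s→e) as argument, giving s.
X : ((t→s)→(t→e)) — no; m wants s, and X wants (t→s).
n : (s→t) — no; m wants s, and n wants s.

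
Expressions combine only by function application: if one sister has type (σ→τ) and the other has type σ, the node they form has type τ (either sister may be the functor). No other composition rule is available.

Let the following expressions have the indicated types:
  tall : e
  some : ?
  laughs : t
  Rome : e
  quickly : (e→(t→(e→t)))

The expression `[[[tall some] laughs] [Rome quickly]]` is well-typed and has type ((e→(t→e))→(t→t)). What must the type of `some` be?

At [[[tall some] laughs] [Rome quickly]] (required: ((e→(t→e))→(t→t))): [Rome quickly] is (t→(e→t)), which is not a function with range ((e→(t→e))→(t→t)); hence [[tall some] laughs] is the functor — type ((t→(e→t))→((e→(t→e))→(t→t))).
At [[tall some] laughs] (required: ((t→(e→t))→((e→(t→e))→(t→t)))): laughs is t, which is not a function with range ((t→(e→t))→((e→(t→e))→(t→t))); hence [tall some] is the functor — type (t→((t→(e→t))→((e→(t→e))→(t→t)))).
At [tall some] (required: (t→((t→(e→t))→((e→(t→e))→(t→t))))): tall is e, which is not a function with range (t→((t→(e→t))→((e→(t→e))→(t→t)))); hence some is the functor — type (e→(t→((t→(e→t))→((e→(t→e))→(t→t))))).

(e→(t→((t→(e→t))→((e→(t→e))→(t→t)))))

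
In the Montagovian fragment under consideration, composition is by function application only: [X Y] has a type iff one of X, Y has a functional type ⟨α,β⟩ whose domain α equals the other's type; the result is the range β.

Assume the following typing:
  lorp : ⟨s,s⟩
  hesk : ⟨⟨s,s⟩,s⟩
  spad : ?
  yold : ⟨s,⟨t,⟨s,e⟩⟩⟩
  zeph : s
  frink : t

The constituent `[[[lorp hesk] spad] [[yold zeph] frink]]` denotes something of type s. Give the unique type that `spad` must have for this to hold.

⟨s,⟨⟨s,e⟩,s⟩⟩

[[[lorp hesk] spad] [[yold zeph] frink]] is required to be s. [[yold zeph] frink] : ⟨s,e⟩ cannot yield s as functor, so [[lorp hesk] spad] : ⟨⟨s,e⟩,s⟩.
[[lorp hesk] spad] is required to be ⟨⟨s,e⟩,s⟩. [lorp hesk] : s cannot yield ⟨⟨s,e⟩,s⟩ as functor, so spad : ⟨s,⟨⟨s,e⟩,s⟩⟩.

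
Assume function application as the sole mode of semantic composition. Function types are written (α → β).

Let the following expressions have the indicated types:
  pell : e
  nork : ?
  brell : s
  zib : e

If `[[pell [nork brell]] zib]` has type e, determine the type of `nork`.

For [[pell [nork brell]] zib] to have type e with zib of type e, [pell [nork brell]] must be the function: [pell [nork brell]] : (e → e).
For [pell [nork brell]] to have type (e → e) with pell of type e, [nork brell] must be the function: [nork brell] : (e → (e → e)).
For [nork brell] to have type (e → (e → e)) with brell of type s, nork must be the function: nork : (s → (e → (e → e))).

(s → (e → (e → e)))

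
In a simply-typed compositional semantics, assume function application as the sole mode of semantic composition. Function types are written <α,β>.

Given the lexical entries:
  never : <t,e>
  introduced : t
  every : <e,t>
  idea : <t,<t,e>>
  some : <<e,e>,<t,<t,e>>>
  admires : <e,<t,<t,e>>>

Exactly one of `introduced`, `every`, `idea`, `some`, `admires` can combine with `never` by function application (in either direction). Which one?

introduced — combines: never : <t,e> takes introduced : t as argument, giving e.
every : <e,t> — no; never wants t, and every wants e.
idea : <t,<t,e>> — no; never wants t, and idea wants t.
some : <<e,e>,<t,<t,e>>> — no; never wants t, and some wants <e,e>.
admires : <e,<t,<t,e>>> — no; never wants t, and admires wants e.

introduced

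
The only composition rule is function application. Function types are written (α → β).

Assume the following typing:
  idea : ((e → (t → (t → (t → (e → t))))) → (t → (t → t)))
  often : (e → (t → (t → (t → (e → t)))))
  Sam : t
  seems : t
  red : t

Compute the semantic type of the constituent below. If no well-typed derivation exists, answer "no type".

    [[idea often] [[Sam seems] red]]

no type

[idea often]: functor idea : ((e → (t → (t → (t → (e → t))))) → (t → (t → t))), argument often : (e → (t → (t → (t → (e → t))))); result (t → (t → t)).
[Sam seems]: t with t — neither is a function whose domain matches the other; composition fails here.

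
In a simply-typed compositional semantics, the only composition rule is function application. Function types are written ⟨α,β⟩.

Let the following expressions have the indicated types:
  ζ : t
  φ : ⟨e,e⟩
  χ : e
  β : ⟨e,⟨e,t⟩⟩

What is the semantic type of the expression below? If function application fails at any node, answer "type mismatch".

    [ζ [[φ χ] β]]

type mismatch

[φ χ]: ⟨e,e⟩ applied to e yields e.
[[φ χ] β]: ⟨e,⟨e,t⟩⟩ applied to e yields ⟨e,t⟩.
At [ζ [[φ χ] β]]: neither t nor ⟨e,t⟩ can take the other as argument; the node is ill-typed.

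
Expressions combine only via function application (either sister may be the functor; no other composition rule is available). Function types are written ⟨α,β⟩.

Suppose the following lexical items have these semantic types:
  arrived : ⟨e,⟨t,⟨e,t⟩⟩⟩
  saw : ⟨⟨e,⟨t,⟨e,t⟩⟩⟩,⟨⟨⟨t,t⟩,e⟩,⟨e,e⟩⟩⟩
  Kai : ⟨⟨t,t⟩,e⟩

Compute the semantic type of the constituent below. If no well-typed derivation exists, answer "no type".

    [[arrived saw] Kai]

⟨e,e⟩

At [arrived saw], saw : ⟨⟨e,⟨t,⟨e,t⟩⟩⟩,⟨⟨⟨t,t⟩,e⟩,⟨e,e⟩⟩⟩ takes arrived : ⟨e,⟨t,⟨e,t⟩⟩⟩, giving ⟨⟨⟨t,t⟩,e⟩,⟨e,e⟩⟩.
At [[arrived saw] Kai], [arrived saw] : ⟨⟨⟨t,t⟩,e⟩,⟨e,e⟩⟩ takes Kai : ⟨⟨t,t⟩,e⟩, giving ⟨e,e⟩.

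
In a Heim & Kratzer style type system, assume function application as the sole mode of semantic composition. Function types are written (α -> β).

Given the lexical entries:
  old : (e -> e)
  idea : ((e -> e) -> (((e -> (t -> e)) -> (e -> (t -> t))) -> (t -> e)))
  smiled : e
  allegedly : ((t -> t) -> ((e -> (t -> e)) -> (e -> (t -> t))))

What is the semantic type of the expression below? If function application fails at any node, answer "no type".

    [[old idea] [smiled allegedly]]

no type

[old idea] — idea of type ((e -> e) -> (((e -> (t -> e)) -> (e -> (t -> t))) -> (t -> e))) combines with old of type (e -> e): type (((e -> (t -> e)) -> (e -> (t -> t))) -> (t -> e)).
[smiled allegedly]: e and ((t -> t) -> ((e -> (t -> e)) -> (e -> (t -> t)))) cannot combine by function application — type clash.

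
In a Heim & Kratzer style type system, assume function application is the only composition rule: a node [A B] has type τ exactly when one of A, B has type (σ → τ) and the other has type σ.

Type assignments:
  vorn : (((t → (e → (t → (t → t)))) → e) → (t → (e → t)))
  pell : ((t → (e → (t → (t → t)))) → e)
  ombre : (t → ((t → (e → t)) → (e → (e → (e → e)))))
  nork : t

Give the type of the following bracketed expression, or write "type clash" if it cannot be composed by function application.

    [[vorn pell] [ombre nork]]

At [vorn pell], vorn : (((t → (e → (t → (t → t)))) → e) → (t → (e → t))) takes pell : ((t → (e → (t → (t → t)))) → e), giving (t → (e → t)).
At [ombre nork], ombre : (t → ((t → (e → t)) → (e → (e → (e → e))))) takes nork : t, giving ((t → (e → t)) → (e → (e → (e → e)))).
At [[vorn pell] [ombre nork]], [ombre nork] : ((t → (e → t)) → (e → (e → (e → e)))) takes [vorn pell] : (t → (e → t)), giving (e → (e → (e → e))).

(e → (e → (e → e)))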